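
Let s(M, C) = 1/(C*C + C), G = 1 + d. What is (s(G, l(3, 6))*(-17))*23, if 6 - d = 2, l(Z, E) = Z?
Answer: -391/12 ≈ -32.583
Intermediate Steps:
d = 4 (d = 6 - 1*2 = 6 - 2 = 4)
G = 5 (G = 1 + 4 = 5)
s(M, C) = 1/(C + C²) (s(M, C) = 1/(C² + C) = 1/(C + C²))
(s(G, l(3, 6))*(-17))*23 = ((1/(3*(1 + 3)))*(-17))*23 = (((⅓)/4)*(-17))*23 = (((⅓)*(¼))*(-17))*23 = ((1/12)*(-17))*23 = -17/12*23 = -391/12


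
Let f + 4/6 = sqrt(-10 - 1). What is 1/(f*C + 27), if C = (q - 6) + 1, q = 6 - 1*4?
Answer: 29/940 + 3*I*sqrt(11)/940 ≈ 0.030851 + 0.010585*I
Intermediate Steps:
q = 2 (q = 6 - 4 = 2)
C = -3 (C = (2 - 6) + 1 = -4 + 1 = -3)
f = -2/3 + I*sqrt(11) (f = -2/3 + sqrt(-10 - 1) = -2/3 + sqrt(-11) = -2/3 + I*sqrt(11) ≈ -0.66667 + 3.3166*I)
1/(f*C + 27) = 1/((-2/3 + I*sqrt(11))*(-3) + 27) = 1/((2 - 3*I*sqrt(11)) + 27) = 1/(29 - 3*I*sqrt(11))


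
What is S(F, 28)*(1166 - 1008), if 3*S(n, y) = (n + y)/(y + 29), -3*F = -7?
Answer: 14378/513 ≈ 28.027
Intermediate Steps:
F = 7/3 (F = -⅓*(-7) = 7/3 ≈ 2.3333)
S(n, y) = (n + y)/(3*(29 + y)) (S(n, y) = ((n + y)/(y + 29))/3 = ((n + y)/(29 + y))/3 = (n + y)/(3*(29 + y)))
S(F, 28)*(1166 - 1008) = ((7/3 + 28)/(3*(29 + 28)))*(1166 - 1008) = ((⅓)*(91/3)/57)*158 = ((⅓)*(1/57)*(91/3))*158 = (91/513)*158 = 14378/513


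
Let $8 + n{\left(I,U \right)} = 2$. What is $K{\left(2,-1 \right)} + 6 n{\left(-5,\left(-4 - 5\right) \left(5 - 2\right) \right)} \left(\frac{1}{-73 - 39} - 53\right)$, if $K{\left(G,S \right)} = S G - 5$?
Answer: $\frac{53237}{28} \approx 1901.3$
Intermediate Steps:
$K{\left(G,S \right)} = -5 + G S$ ($K{\left(G,S \right)} = G S - 5 = -5 + G S$)
$n{\left(I,U \right)} = -6$ ($n{\left(I,U \right)} = -8 + 2 = -6$)
$K{\left(2,-1 \right)} + 6 n{\left(-5,\left(-4 - 5\right) \left(5 - 2\right) \right)} \left(\frac{1}{-73 - 39} - 53\right) = \left(-5 + 2 \left(-1\right)\right) + 6 \left(-6\right) \left(\frac{1}{-73 - 39} - 53\right) = \left(-5 - 2\right) - 36 \left(\frac{1}{-112} - 53\right) = -7 - 36 \left(- \frac{1}{112} - 53\right) = -7 - - \frac{53433}{28} = -7 + \frac{53433}{28} = \frac{53237}{28}$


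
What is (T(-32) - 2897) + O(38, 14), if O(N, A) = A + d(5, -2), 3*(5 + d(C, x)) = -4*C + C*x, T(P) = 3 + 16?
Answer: -2879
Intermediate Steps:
T(P) = 19
d(C, x) = -5 - 4*C/3 + C*x/3 (d(C, x) = -5 + (-4*C + C*x)/3 = -5 + (-4*C/3 + C*x/3) = -5 - 4*C/3 + C*x/3)
O(N, A) = -15 + A (O(N, A) = A + (-5 - 4/3*5 + (⅓)*5*(-2)) = A + (-5 - 20/3 - 10/3) = A - 15 = -15 + A)
(T(-32) - 2897) + O(38, 14) = (19 - 2897) + (-15 + 14) = -2878 - 1 = -2879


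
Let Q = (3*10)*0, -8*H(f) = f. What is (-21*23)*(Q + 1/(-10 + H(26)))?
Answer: 1932/53 ≈ 36.453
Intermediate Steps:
H(f) = -f/8
Q = 0 (Q = 30*0 = 0)
(-21*23)*(Q + 1/(-10 + H(26))) = (-21*23)*(0 + 1/(-10 - ⅛*26)) = -483*(0 + 1/(-10 - 13/4)) = -483*(0 + 1/(-53/4)) = -483*(0 - 4/53) = -483*(-4/53) = 1932/53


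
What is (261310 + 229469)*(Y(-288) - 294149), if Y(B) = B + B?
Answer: -144644840775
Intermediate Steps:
Y(B) = 2*B
(261310 + 229469)*(Y(-288) - 294149) = (261310 + 229469)*(2*(-288) - 294149) = 490779*(-576 - 294149) = 490779*(-294725) = -144644840775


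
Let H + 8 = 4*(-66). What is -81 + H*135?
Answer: -36801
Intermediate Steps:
H = -272 (H = -8 + 4*(-66) = -8 - 264 = -272)
-81 + H*135 = -81 - 272*135 = -81 - 36720 = -36801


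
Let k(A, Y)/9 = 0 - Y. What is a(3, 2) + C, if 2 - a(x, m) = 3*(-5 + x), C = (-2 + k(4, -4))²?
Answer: 1164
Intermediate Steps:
k(A, Y) = -9*Y (k(A, Y) = 9*(0 - Y) = 9*(-Y) = -9*Y)
C = 1156 (C = (-2 - 9*(-4))² = (-2 + 36)² = 34² = 1156)
a(x, m) = 17 - 3*x (a(x, m) = 2 - 3*(-5 + x) = 2 - (-15 + 3*x) = 2 + (15 - 3*x) = 17 - 3*x)
a(3, 2) + C = (17 - 3*3) + 1156 = (17 - 9) + 1156 = 8 + 1156 = 1164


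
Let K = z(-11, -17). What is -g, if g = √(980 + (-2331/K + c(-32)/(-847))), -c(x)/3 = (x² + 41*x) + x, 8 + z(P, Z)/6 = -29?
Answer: -√23463818/154 ≈ -31.454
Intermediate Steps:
z(P, Z) = -222 (z(P, Z) = -48 + 6*(-29) = -48 - 174 = -222)
c(x) = -126*x - 3*x² (c(x) = -3*((x² + 41*x) + x) = -3*(x² + 42*x) = -126*x - 3*x²)
K = -222
g = √23463818/154 (g = √(980 + (-2331/(-222) - 3*(-32)*(42 - 32)/(-847))) = √(980 + (-2331*(-1/222) - 3*(-32)*10*(-1/847))) = √(980 + (21/2 + 960*(-1/847))) = √(980 + (21/2 - 960/847)) = √(980 + 15867/1694) = √(1675987/1694) = √23463818/154 ≈ 31.454)
-g = -√23463818/154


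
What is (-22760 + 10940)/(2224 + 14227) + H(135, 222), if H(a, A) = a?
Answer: 2209065/16451 ≈ 134.28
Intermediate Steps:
(-22760 + 10940)/(2224 + 14227) + H(135, 222) = (-22760 + 10940)/(2224 + 14227) + 135 = -11820/16451 + 135 = 2209065/16451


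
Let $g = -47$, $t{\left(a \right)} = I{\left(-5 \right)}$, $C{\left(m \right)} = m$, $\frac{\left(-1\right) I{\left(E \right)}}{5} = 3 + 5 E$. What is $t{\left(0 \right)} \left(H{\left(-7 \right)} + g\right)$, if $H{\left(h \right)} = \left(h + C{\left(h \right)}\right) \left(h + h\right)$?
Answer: $16390$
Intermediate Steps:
$I{\left(E \right)} = -15 - 25 E$ ($I{\left(E \right)} = - 5 \left(3 + 5 E\right) = -15 - 25 E$)
$t{\left(a \right)} = 110$ ($t{\left(a \right)} = -15 - -125 = -15 + 125 = 110$)
$H{\left(h \right)} = 4 h^{2}$ ($H{\left(h \right)} = \left(h + h\right) \left(h + h\right) = 2 h 2 h = 4 h^{2}$)
$t{\left(0 \right)} \left(H{\left(-7 \right)} + g\right) = 110 \left(4 \left(-7\right)^{2} - 47\right) = 110 \left(4 \cdot 49 - 47\right) = 110 \left(196 - 47\right) = 110 \cdot 149 = 16390$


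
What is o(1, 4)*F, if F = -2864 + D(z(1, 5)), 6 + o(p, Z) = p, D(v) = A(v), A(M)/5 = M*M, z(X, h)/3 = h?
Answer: 8695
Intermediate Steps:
z(X, h) = 3*h
A(M) = 5*M² (A(M) = 5*(M*M) = 5*M²)
D(v) = 5*v²
o(p, Z) = -6 + p
F = -1739 (F = -2864 + 5*(3*5)² = -2864 + 5*15² = -2864 + 5*225 = -2864 + 1125 = -1739)
o(1, 4)*F = (-6 + 1)*(-1739) = -5*(-1739) = 8695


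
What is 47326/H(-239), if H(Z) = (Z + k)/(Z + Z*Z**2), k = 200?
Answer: 49700156116/3 ≈ 1.6567e+10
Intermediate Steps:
H(Z) = (200 + Z)/(Z + Z**3) (H(Z) = (Z + 200)/(Z + Z*Z**2) = (200 + Z)/(Z + Z**3))
47326/H(-239) = 47326/(((200 - 239)/(-239 + (-239)**3))) = 47326/((-39/(-239 - 13651919))) = 47326/((-39/(-13652158))) = 47326/((-1/13652158*(-39))) = 47326/(3/1050166) = 47326*(1050166/3) = 49700156116/3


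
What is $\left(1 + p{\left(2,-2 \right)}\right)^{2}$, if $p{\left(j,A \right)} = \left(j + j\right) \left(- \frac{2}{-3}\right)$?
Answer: $\frac{121}{9} \approx 13.444$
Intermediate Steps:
$p{\left(j,A \right)} = \frac{4 j}{3}$ ($p{\left(j,A \right)} = 2 j \left(\left(-2\right) \left(- \frac{1}{3}\right)\right) = 2 j \frac{2}{3} = \frac{4 j}{3}$)
$\left(1 + p{\left(2,-2 \right)}\right)^{2} = \left(1 + \frac{4}{3} \cdot 2\right)^{2} = \left(1 + \frac{8}{3}\right)^{2} = \left(\frac{11}{3}\right)^{2} = \frac{121}{9}$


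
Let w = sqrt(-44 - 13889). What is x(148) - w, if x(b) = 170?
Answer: 170 - I*sqrt(13933) ≈ 170.0 - 118.04*I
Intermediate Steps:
w = I*sqrt(13933) (w = sqrt(-13933) = I*sqrt(13933) ≈ 118.04*I)
x(148) - w = 170 - I*sqrt(13933)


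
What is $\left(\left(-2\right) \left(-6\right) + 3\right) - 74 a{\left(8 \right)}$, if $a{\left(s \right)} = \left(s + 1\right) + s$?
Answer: $-1243$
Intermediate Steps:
$a{\left(s \right)} = 1 + 2 s$ ($a{\left(s \right)} = \left(1 + s\right) + s = 1 + 2 s$)
$\left(\left(-2\right) \left(-6\right) + 3\right) - 74 a{\left(8 \right)} = \left(\left(-2\right) \left(-6\right) + 3\right) - 74 \left(1 + 2 \cdot 8\right) = \left(12 + 3\right) - 74 \left(1 + 16\right) = 15 - 1258 = -1243$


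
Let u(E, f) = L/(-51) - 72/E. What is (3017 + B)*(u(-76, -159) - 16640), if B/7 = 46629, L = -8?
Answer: -5311268307800/969 ≈ -5.4812e+9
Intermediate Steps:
B = 326403 (B = 7*46629 = 326403)
u(E, f) = 8/51 - 72/E (u(E, f) = -8/(-51) - 72/E = -8*(-1/51) - 72/E = 8/51 - 72/E)
(3017 + B)*(u(-76, -159) - 16640) = (3017 + 326403)*((8/51 - 72/(-76)) - 16640) = 329420*((8/51 - 72*(-1/76)) - 16640) = 329420*((8/51 + 18/19) - 16640) = 329420*(1070/969 - 16640) = 329420*(-16123090/969) = -5311268307800/969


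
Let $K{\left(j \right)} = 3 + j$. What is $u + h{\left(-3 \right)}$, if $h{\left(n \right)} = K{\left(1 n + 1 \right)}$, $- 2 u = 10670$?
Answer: $-5334$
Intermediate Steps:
$u = -5335$ ($u = \left(- \frac{1}{2}\right) 10670 = -5335$)
$h{\left(n \right)} = 4 + n$ ($h{\left(n \right)} = 3 + \left(1 n + 1\right) = 3 + \left(n + 1\right) = 3 + \left(1 + n\right) = 4 + n$)
$u + h{\left(-3 \right)} = -5335 + \left(4 - 3\right) = -5335 + 1 = -5334$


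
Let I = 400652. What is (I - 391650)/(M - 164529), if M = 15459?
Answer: -4501/74535 ≈ -0.060388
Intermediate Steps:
(I - 391650)/(M - 164529) = (400652 - 391650)/(15459 - 164529) = 9002/(-149070) = 9002*(-1/149070) = -4501/74535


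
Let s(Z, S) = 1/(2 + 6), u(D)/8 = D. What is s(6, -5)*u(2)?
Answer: 2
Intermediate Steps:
u(D) = 8*D
s(Z, S) = 1/8
s(6, -5)*u(2) = (8*2)/8 = (1/8)*16 = 2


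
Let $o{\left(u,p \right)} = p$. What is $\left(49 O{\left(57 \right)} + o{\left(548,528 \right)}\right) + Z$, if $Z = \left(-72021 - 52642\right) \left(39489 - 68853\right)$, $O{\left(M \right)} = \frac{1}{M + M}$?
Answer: $\frac{417308954089}{114} \approx 3.6606 \cdot 10^{9}$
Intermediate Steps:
$O{\left(M \right)} = \frac{1}{2 M}$
$Z = 3660604332$ ($Z = \left(-124663\right) \left(-29364\right) = 3660604332$)
$\left(49 O{\left(57 \right)} + o{\left(548,528 \right)}\right) + Z = \left(49 \frac{1}{2 \cdot 57} + 528\right) + 3660604332 = \left(49 \cdot \frac{1}{2} \cdot \frac{1}{57} + 528\right) + 3660604332 = \left(49 \cdot \frac{1}{114} + 528\right) + 3660604332 = \left(\frac{49}{114} + 528\right) + 3660604332 = \frac{60241}{114} + 3660604332 = \frac{417308954089}{114}$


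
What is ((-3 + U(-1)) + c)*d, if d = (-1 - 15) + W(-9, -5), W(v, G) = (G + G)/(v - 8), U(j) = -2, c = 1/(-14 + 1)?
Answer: 17292/221 ≈ 78.244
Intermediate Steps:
c = -1/13 (c = 1/(-13) = -1/13 ≈ -0.076923)
W(v, G) = 2*G/(-8 + v) (W(v, G) = (2*G)/(-8 + v) = 2*G/(-8 + v))
d = -262/17 (d = (-1 - 15) + 2*(-5)/(-8 - 9) = -16 + 2*(-5)/(-17) = -16 + 2*(-5)*(-1/17) = -16 + 10/17 = -262/17 ≈ -15.412)
((-3 + U(-1)) + c)*d = ((-3 - 2) - 1/13)*(-262/17) = (-5 - 1/13)*(-262/17) = -66/13*(-262/17) = 17292/221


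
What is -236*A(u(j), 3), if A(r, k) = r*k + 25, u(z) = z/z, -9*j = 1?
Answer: -6608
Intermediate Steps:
j = -⅑ (j = -⅑*1 = -⅑ ≈ -0.11111)
u(z) = 1
A(r, k) = 25 + k*r (A(r, k) = k*r + 25 = 25 + k*r)
-236*A(u(j), 3) = -236*(25 + 3*1) = -236*(25 + 3) = -236*28 = -6608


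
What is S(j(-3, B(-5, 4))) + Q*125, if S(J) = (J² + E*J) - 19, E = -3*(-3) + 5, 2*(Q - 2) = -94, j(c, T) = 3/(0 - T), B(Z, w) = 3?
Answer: -5657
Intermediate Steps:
j(c, T) = -3/T (j(c, T) = 3/((-T)) = 3*(-1/T) = -3/T)
Q = -45 (Q = 2 + (½)*(-94) = 2 - 47 = -45)
E = 14 (E = 9 + 5 = 14)
S(J) = -19 + J² + 14*J (S(J) = (J² + 14*J) - 19 = -19 + J² + 14*J)
S(j(-3, B(-5, 4))) + Q*125 = (-19 + (-3/3)² + 14*(-3/3)) - 45*125 = (-19 + (-3*⅓)² + 14*(-3*⅓)) - 5625 = (-19 + (-1)² + 14*(-1)) - 5625 = (-19 + 1 - 14) - 5625 = -32 - 5625 = -5657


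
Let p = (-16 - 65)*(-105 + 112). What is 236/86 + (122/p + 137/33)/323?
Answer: 238772711/86625693 ≈ 2.7564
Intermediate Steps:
p = -567 (p = -81*7 = -567)
236/86 + (122/p + 137/33)/323 = 236/86 + (122/(-567) + 137/33)/323 = 236*(1/86) + (122*(-1/567) + 137*(1/33))*(1/323) = 118/43 + (-122/567 + 137/33)*(1/323) = 118/43 + (24551/6237)*(1/323) = 118/43 + 24551/2014551 = 238772711/86625693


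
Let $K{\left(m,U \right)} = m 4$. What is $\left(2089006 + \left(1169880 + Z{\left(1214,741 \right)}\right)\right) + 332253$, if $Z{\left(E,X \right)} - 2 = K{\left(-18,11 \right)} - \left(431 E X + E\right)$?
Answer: $-384126539$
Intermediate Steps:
$K{\left(m,U \right)} = 4 m$
$Z{\left(E,X \right)} = -70 - E - 431 E X$ ($Z{\left(E,X \right)} = 2 - \left(72 + E + 431 E X\right) = -70 - E - 431 E X$)
$\left(2089006 + \left(1169880 + Z{\left(1214,741 \right)}\right)\right) + 332253 = \left(2089006 + \left(1169880 - \left(1284 + 387716394\right)\right)\right) + 332253 = \left(2089006 + \left(1169880 - 387717678\right)\right) + 332253 = \left(2089006 - 386547798\right) + 332253 = -384458792 + 332253 = -384126539$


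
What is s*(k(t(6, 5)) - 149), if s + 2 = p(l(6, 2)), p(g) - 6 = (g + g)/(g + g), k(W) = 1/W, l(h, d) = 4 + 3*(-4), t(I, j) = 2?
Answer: -1485/2 ≈ -742.50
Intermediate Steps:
l(h, d) = -8 (l(h, d) = 4 - 12 = -8)
p(g) = 7 (p(g) = 6 + (g + g)/(g + g) = 6 + (2*g)/((2*g)) = 6 + (2*g)*(1/(2*g)) = 6 + 1 = 7)
s = 5 (s = -2 + 7 = 5)
s*(k(t(6, 5)) - 149) = 5*(1/2 - 149) = 5*(½ - 149) = 5*(-297/2) = -1485/2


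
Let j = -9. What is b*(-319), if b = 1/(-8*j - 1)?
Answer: -319/71 ≈ -4.4930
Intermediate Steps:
b = 1/71 (b = 1/(-8*(-9) - 1) = 1/(72 - 1) = 1/71 ≈ 0.014085)
b*(-319) = (1/71)*(-319) = -319/71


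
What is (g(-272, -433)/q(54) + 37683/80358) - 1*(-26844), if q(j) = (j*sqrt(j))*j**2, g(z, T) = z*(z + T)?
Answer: 719055945/26786 + 3995*sqrt(6)/59049 ≈ 26845.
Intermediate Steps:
g(z, T) = z*(T + z)
q(j) = j**(7/2) (q(j) = j**(3/2)*j**2 = j**(7/2))
(g(-272, -433)/q(54) + 37683/80358) - 1*(-26844) = ((-272*(-433 - 272))/(54**(7/2)) + 37683/80358) - 1*(-26844) = ((-272*(-705))/((472392*sqrt(6))) + 37683*(1/80358)) + 26844 = (191760*(sqrt(6)/2834352) + 12561/26786) + 26844 = (3995*sqrt(6)/59049 + 12561/26786) + 26844 = (12561/26786 + 3995*sqrt(6)/59049) + 26844 = 719055945/26786 + 3995*sqrt(6)/59049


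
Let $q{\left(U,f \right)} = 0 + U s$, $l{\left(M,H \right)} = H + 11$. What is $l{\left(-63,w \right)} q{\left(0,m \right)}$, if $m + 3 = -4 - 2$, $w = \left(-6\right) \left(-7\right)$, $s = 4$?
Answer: $0$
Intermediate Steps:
$w = 42$
$l{\left(M,H \right)} = 11 + H$
$m = -9$ ($m = -3 - 6 = -9$)
$q{\left(U,f \right)} = 4 U$ ($q{\left(U,f \right)} = 0 + U 4 = 0 + 4 U = 4 U$)
$l{\left(-63,w \right)} q{\left(0,m \right)} = \left(11 + 42\right) 4 \cdot 0 = 53 \cdot 0 = 0$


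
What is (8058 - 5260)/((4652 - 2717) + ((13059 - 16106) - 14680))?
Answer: -1399/7896 ≈ -0.17718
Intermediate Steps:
(8058 - 5260)/((4652 - 2717) + ((13059 - 16106) - 14680)) = 2798/(1935 + (-3047 - 14680)) = 2798/(1935 - 17727) = 2798/(-15792) = 2798*(-1/15792) = -1399/7896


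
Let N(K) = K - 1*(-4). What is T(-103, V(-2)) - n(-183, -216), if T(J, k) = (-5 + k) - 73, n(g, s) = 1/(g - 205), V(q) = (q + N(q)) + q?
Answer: -31039/388 ≈ -79.997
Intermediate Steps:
N(K) = 4 + K (N(K) = K + 4 = 4 + K)
V(q) = 4 + 3*q (V(q) = (q + (4 + q)) + q = (4 + 2*q) + q = 4 + 3*q)
n(g, s) = 1/(-205 + g)
T(J, k) = -78 + k
T(-103, V(-2)) - n(-183, -216) = (-78 + (4 + 3*(-2))) - 1/(-205 - 183) = (-78 + (4 - 6)) - 1/(-388) = (-78 - 2) - 1*(-1/388) = -80 + 1/388 = -31039/388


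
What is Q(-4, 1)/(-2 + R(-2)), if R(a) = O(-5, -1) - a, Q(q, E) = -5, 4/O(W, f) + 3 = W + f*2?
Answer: 25/2 ≈ 12.500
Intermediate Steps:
O(W, f) = 4/(-3 + W + 2*f) (O(W, f) = 4/(-3 + (W + f*2)) = 4/(-3 + (W + 2*f)) = 4/(-3 + W + 2*f))
R(a) = -2/5 - a (R(a) = 4/(-3 - 5 + 2*(-1)) - a = 4/(-3 - 5 - 2) - a = 4/(-10) - a = 4*(-1/10) - a = -2/5 - a)
Q(-4, 1)/(-2 + R(-2)) = -5/(-2 + (-2/5 - 1*(-2))) = -5/(-2 + (-2/5 + 2)) = -5/(-2 + 8/5) = -5/(-2/5) = -5*(-5/2) = 25/2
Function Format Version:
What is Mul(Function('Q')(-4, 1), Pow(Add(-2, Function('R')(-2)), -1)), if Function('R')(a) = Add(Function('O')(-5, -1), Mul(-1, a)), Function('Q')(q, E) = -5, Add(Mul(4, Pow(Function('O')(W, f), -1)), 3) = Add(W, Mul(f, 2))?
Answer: Rational(25, 2) ≈ 12.500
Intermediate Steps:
Function('O')(W, f) = Mul(4, Pow(Add(-3, W, Mul(2, f)), -1)) (Function('O')(W, f) = Mul(4, Pow(Add(-3, Add(W, Mul(f, 2))), -1)) = Mul(4, Pow(Add(-3, Add(W, Mul(2, f))), -1)) = Mul(4, Pow(Add(-3, W, Mul(2, f)), -1)))
Function('R')(a) = Add(Rational(-2, 5), Mul(-1, a)) (Function('R')(a) = Add(Mul(4, Pow(Add(-3, -5, Mul(2, -1)), -1)), Mul(-1, a)) = Add(Mul(4, Pow(Add(-3, -5, -2), -1)), Mul(-1, a)) = Add(Mul(4, Pow(-10, -1)), Mul(-1, a)) = Add(Mul(4, Rational(-1, 10)), Mul(-1, a)) = Add(Rational(-2, 5), Mul(-1, a)))
Mul(Function('Q')(-4, 1), Pow(Add(-2, Function('R')(-2)), -1)) = Mul(-5, Pow(Add(-2, Add(Rational(-2, 5), Mul(-1, -2))), -1)) = Mul(-5, Pow(Add(-2, Add(Rational(-2, 5), 2)), -1)) = Mul(-5, Pow(Add(-2, Rational(8, 5)), -1)) = Mul(-5, Pow(Rational(-2, 5), -1)) = Mul(-5, Rational(-5, 2)) = Rational(25, 2)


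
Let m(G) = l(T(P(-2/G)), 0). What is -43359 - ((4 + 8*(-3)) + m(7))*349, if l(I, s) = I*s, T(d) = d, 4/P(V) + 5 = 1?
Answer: -36379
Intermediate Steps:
P(V) = -1 (P(V) = 4/(-5 + 1) = 4/(-4) = 4*(-1/4) = -1)
m(G) = 0 (m(G) = -1*0 = 0)
-43359 - ((4 + 8*(-3)) + m(7))*349 = -43359 - ((4 + 8*(-3)) + 0)*349 = -43359 - ((4 - 24) + 0)*349 = -43359 - (-20 + 0)*349 = -43359 - (-20)*349 = -43359 - 1*(-6980) = -43359 + 6980 = -36379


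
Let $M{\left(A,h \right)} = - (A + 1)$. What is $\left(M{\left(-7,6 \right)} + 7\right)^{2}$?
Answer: $169$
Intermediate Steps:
$M{\left(A,h \right)} = -1 - A$ ($M{\left(A,h \right)} = - (1 + A) = -1 - A$)
$\left(M{\left(-7,6 \right)} + 7\right)^{2} = \left(\left(-1 - -7\right) + 7\right)^{2} = \left(\left(-1 + 7\right) + 7\right)^{2} = \left(6 + 7\right)^{2} = 13^{2} = 169$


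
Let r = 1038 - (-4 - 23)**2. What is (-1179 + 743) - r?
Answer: -745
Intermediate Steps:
r = 309 (r = 1038 - 1*(-27)**2 = 1038 - 1*729 = 1038 - 729 = 309)
(-1179 + 743) - r = (-1179 + 743) - 1*309 = -436 - 309 = -745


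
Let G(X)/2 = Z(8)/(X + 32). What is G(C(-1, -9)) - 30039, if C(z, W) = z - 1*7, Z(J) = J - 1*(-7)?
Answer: -120151/4 ≈ -30038.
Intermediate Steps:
Z(J) = 7 + J (Z(J) = J + 7 = 7 + J)
C(z, W) = -7 + z (C(z, W) = z - 7 = -7 + z)
G(X) = 30/(32 + X) (G(X) = 2*((7 + 8)/(X + 32)) = 2*(15/(32 + X)) = 30/(32 + X))
G(C(-1, -9)) - 30039 = 30/(32 + (-7 - 1)) - 30039 = 30/(32 - 8) - 30039 = 30/24 - 30039 = 30*(1/24) - 30039 = 5/4 - 30039 = -120151/4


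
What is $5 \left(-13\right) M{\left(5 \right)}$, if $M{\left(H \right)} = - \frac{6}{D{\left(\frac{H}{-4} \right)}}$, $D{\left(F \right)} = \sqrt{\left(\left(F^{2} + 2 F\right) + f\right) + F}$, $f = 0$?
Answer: $- \frac{312 i \sqrt{35}}{7} \approx - 263.69 i$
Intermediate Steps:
$D{\left(F \right)} = \sqrt{F^{2} + 3 F}$ ($D{\left(F \right)} = \sqrt{\left(\left(F^{2} + 2 F\right) + 0\right) + F} = \sqrt{\left(F^{2} + 2 F\right) + F} = \sqrt{F^{2} + 3 F}$)
$M{\left(H \right)} = - \frac{12}{\sqrt{- H \left(3 - \frac{H}{4}\right)}}$ ($M{\left(H \right)} = - \frac{6}{\sqrt{\frac{H}{-4} \left(3 + \frac{H}{-4}\right)}} = - \frac{6}{\sqrt{H \left(- \frac{1}{4}\right) \left(3 + H \left(- \frac{1}{4}\right)\right)}} = - \frac{6}{\sqrt{- \frac{H}{4} \left(3 - \frac{H}{4}\right)}} = - \frac{6}{\sqrt{- \frac{H \left(3 - \frac{H}{4}\right)}{4}}} = - \frac{6}{\frac{1}{2} \sqrt{- H \left(3 - \frac{H}{4}\right)}} = - 6 \frac{2}{\sqrt{- H \left(3 - \frac{H}{4}\right)}} = - \frac{12}{\sqrt{- H \left(3 - \frac{H}{4}\right)}}$)
$5 \left(-13\right) M{\left(5 \right)} = 5 \left(-13\right) \left(- \frac{24}{\sqrt{5} \sqrt{-12 + 5}}\right) = - 65 \left(- \frac{24}{i \sqrt{35}}\right) = - 65 \left(- 24 \left(- \frac{i \sqrt{35}}{35}\right)\right) = - 65 \frac{24 i \sqrt{35}}{35} = - \frac{312 i \sqrt{35}}{7}$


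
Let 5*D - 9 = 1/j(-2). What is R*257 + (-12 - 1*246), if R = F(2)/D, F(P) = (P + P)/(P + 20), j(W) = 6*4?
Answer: -554166/2387 ≈ -232.16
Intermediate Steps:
j(W) = 24
F(P) = 2*P/(20 + P) (F(P) = (2*P)/(20 + P) = 2*P/(20 + P))
D = 217/120 (D = 9/5 + (⅕)/24 = 9/5 + (⅕)*(1/24) = 9/5 + 1/120 = 217/120 ≈ 1.8083)
R = 240/2387 (R = (2*2/(20 + 2))/(217/120) = (2*2/22)*(120/217) = (2*2*(1/22))*(120/217) = (2/11)*(120/217) = 240/2387 ≈ 0.10054)
R*257 + (-12 - 1*246) = (240/2387)*257 + (-12 - 1*246) = 61680/2387 + (-12 - 246) = 61680/2387 - 258 = -554166/2387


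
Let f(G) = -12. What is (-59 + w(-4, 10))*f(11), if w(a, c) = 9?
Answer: 600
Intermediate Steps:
(-59 + w(-4, 10))*f(11) = (-59 + 9)*(-12) = -50*(-12) = 600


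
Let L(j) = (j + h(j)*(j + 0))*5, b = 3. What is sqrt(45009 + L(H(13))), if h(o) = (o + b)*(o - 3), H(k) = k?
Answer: sqrt(55474) ≈ 235.53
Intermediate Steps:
h(o) = (-3 + o)*(3 + o) (h(o) = (o + 3)*(o - 3) = (3 + o)*(-3 + o) = (-3 + o)*(3 + o))
L(j) = 5*j + 5*j*(-9 + j**2) (L(j) = (j + (-9 + j**2)*(j + 0))*5 = (j + (-9 + j**2)*j)*5 = (j + j*(-9 + j**2))*5 = 5*j + 5*j*(-9 + j**2))
sqrt(45009 + L(H(13))) = sqrt(45009 + 5*13*(-8 + 13**2)) = sqrt(45009 + 5*13*(-8 + 169)) = sqrt(45009 + 5*13*161) = sqrt(45009 + 10465) = sqrt(55474)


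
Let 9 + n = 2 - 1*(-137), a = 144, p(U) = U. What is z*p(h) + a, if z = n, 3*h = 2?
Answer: 692/3 ≈ 230.67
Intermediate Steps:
h = ⅔ (h = (⅓)*2 = ⅔ ≈ 0.66667)
n = 130 (n = -9 + (2 - 1*(-137)) = -9 + (2 + 137) = -9 + 139 = 130)
z = 130
z*p(h) + a = 130*(⅔) + 144 = 260/3 + 144 = 692/3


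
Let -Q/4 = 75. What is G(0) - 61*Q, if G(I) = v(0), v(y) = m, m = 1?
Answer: 18301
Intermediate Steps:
Q = -300 (Q = -4*75 = -300)
v(y) = 1
G(I) = 1
G(0) - 61*Q = 1 - 61*(-300) = 1 + 18300 = 18301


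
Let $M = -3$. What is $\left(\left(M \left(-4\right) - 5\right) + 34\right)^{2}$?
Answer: $1681$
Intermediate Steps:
$\left(\left(M \left(-4\right) - 5\right) + 34\right)^{2} = \left(\left(\left(-3\right) \left(-4\right) - 5\right) + 34\right)^{2} = \left(\left(12 - 5\right) + 34\right)^{2} = \left(7 + 34\right)^{2} = 41^{2} = 1681$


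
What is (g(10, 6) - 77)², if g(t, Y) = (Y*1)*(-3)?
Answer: 9025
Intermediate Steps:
g(t, Y) = -3*Y (g(t, Y) = Y*(-3) = -3*Y)
(g(10, 6) - 77)² = (-3*6 - 77)² = (-18 - 77)² = (-95)² = 9025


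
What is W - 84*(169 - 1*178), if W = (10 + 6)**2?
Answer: 1012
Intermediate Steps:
W = 256 (W = 16**2 = 256)
W - 84*(169 - 1*178) = 256 - 84*(169 - 1*178) = 256 - 84*(169 - 178) = 256 - 84*(-9) = 256 + 756 = 1012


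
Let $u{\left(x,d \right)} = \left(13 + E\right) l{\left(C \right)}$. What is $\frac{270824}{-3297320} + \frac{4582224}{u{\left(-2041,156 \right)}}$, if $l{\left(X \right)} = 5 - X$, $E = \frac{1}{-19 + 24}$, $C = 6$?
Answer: $- \frac{1573860668183}{4533815} \approx -3.4714 \cdot 10^{5}$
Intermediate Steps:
$E = \frac{1}{5} \approx 0.2$
$u{\left(x,d \right)} = - \frac{66}{5}$ ($u{\left(x,d \right)} = \left(13 + \frac{1}{5}\right) \left(5 - 6\right) = \frac{66 \left(5 - 6\right)}{5} = \frac{66}{5} \left(-1\right) = - \frac{66}{5}$)
$\frac{270824}{-3297320} + \frac{4582224}{u{\left(-2041,156 \right)}} = \frac{270824}{-3297320} + \frac{4582224}{- \frac{66}{5}} = 270824 \left(- \frac{1}{3297320}\right) + 4582224 \left(- \frac{5}{66}\right) = - \frac{33853}{412165} - \frac{3818520}{11} = - \frac{1573860668183}{4533815}$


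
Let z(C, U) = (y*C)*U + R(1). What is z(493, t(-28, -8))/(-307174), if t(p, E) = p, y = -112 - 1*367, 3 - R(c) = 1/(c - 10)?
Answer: -4250648/197469 ≈ -21.526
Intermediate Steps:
R(c) = 3 - 1/(-10 + c) (R(c) = 3 - 1/(c - 10) = 3 - 1/(-10 + c))
y = -479 (y = -112 - 367 = -479)
z(C, U) = 28/9 - 479*C*U (z(C, U) = (-479*C)*U + (-31 + 3*1)/(-10 + 1) = -479*C*U + (-31 + 3)/(-9) = -479*C*U - 1/9*(-28) = -479*C*U + 28/9 = 28/9 - 479*C*U)
z(493, t(-28, -8))/(-307174) = (28/9 - 479*493*(-28))/(-307174) = (28/9 + 6612116)*(-1/307174) = (59509072/9)*(-1/307174) = -4250648/197469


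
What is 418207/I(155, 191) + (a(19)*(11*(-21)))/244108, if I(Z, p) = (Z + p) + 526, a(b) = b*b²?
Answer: 25176513067/53215544 ≈ 473.10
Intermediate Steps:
a(b) = b³
I(Z, p) = 526 + Z + p
418207/I(155, 191) + (a(19)*(11*(-21)))/244108 = 418207/(526 + 155 + 191) + (19³*(11*(-21)))/244108 = 418207/872 + (6859*(-231))*(1/244108) = 418207*(1/872) - 1584429*1/244108 = 418207/872 - 1584429/244108 = 25176513067/53215544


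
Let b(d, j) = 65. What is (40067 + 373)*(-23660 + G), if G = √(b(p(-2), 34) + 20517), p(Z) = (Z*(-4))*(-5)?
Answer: -956810400 + 40440*√20582 ≈ -9.5101e+8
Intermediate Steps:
p(Z) = 20*Z (p(Z) = -4*Z*(-5) = 20*Z)
G = √20582 (G = √(65 + 20517) = √20582 ≈ 143.46)
(40067 + 373)*(-23660 + G) = (40067 + 373)*(-23660 + √20582) = 40440*(-23660 + √20582) = -956810400 + 40440*√20582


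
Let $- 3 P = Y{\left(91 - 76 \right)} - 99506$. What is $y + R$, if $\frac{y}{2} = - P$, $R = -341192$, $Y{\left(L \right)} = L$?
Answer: $- \frac{1222558}{3} \approx -4.0752 \cdot 10^{5}$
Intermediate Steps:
$P = \frac{99491}{3}$ ($P = - \frac{\left(91 - 76\right) - 99506}{3} = - \frac{15 - 99506}{3} = \left(- \frac{1}{3}\right) \left(-99491\right) = \frac{99491}{3} \approx 33164.0$)
$y = - \frac{198982}{3}$ ($y = 2 \left(\left(-1\right) \frac{99491}{3}\right) = 2 \left(- \frac{99491}{3}\right) = - \frac{198982}{3} \approx -66327.0$)
$y + R = - \frac{198982}{3} - 341192 = - \frac{1222558}{3}$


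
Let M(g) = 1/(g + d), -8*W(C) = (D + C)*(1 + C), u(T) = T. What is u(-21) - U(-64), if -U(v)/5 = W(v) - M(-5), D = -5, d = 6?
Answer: -21943/8 ≈ -2742.9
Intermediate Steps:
W(C) = -(1 + C)*(-5 + C)/8 (W(C) = -(-5 + C)*(1 + C)/8 = -(1 + C)*(-5 + C)/8)
M(g) = 1/(6 + g) (M(g) = 1/(g + 6) = 1/(6 + g))
U(v) = 15/8 - 5*v/2 + 5*v²/8 (U(v) = -5*((5/8 + v/2 - v²/8) - 1/(6 - 5)) = -5*((5/8 + v/2 - v²/8) - 1/1) = -5*((5/8 + v/2 - v²/8) - 1*1) = -5*((5/8 + v/2 - v²/8) - 1) = -5*(-3/8 + v/2 - v²/8) = 15/8 - 5*v/2 + 5*v²/8)
u(-21) - U(-64) = -21 - (15/8 - 5/2*(-64) + (5/8)*(-64)²) = -21 - (15/8 + 160 + (5/8)*4096) = -21 - (15/8 + 160 + 2560) = -21 - 1*21775/8 = -21 - 21775/8 = -21943/8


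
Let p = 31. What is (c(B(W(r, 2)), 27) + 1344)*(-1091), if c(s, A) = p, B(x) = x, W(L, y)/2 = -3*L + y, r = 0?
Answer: -1500125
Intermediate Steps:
W(L, y) = -6*L + 2*y (W(L, y) = 2*(-3*L + y) = 2*(y - 3*L) = -6*L + 2*y)
c(s, A) = 31
(c(B(W(r, 2)), 27) + 1344)*(-1091) = (31 + 1344)*(-1091) = 1375*(-1091) = -1500125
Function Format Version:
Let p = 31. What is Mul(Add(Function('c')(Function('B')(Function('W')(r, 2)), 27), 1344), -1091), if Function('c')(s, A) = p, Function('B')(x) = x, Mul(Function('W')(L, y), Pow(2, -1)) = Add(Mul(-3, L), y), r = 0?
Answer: -1500125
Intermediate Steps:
Function('W')(L, y) = Add(Mul(-6, L), Mul(2, y)) (Function('W')(L, y) = Mul(2, Add(Mul(-3, L), y)) = Mul(2, Add(y, Mul(-3, L))) = Add(Mul(-6, L), Mul(2, y)))
Function('c')(s, A) = 31
Mul(Add(Function('c')(Function('B')(Function('W')(r, 2)), 27), 1344), -1091) = Mul(Add(31, 1344), -1091) = Mul(1375, -1091) = -1500125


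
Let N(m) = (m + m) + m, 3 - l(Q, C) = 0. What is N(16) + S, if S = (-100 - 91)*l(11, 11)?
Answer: -525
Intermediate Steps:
l(Q, C) = 3 (l(Q, C) = 3 - 1*0 = 3 + 0 = 3)
S = -573 (S = (-100 - 91)*3 = -191*3 = -573)
N(m) = 3*m (N(m) = 2*m + m = 3*m)
N(16) + S = 3*16 - 573 = 48 - 573 = -525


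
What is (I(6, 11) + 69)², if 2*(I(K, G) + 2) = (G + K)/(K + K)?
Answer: 2640625/576 ≈ 4584.4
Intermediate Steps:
I(K, G) = -2 + (G + K)/(4*K) (I(K, G) = -2 + ((G + K)/(K + K))/2 = -2 + ((G + K)/((2*K)))/2 = -2 + ((G + K)*(1/(2*K)))/2 = -2 + ((G + K)/(2*K))/2 = -2 + (G + K)/(4*K))
(I(6, 11) + 69)² = ((¼)*(11 - 7*6)/6 + 69)² = ((¼)*(⅙)*(11 - 42) + 69)² = ((¼)*(⅙)*(-31) + 69)² = (-31/24 + 69)² = (1625/24)² = 2640625/576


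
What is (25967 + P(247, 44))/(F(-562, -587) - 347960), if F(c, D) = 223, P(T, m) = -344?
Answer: -1971/26749 ≈ -0.073685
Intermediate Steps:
(25967 + P(247, 44))/(F(-562, -587) - 347960) = (25967 - 344)/(223 - 347960) = 25623/(-347737) = 25623*(-1/347737) = -1971/26749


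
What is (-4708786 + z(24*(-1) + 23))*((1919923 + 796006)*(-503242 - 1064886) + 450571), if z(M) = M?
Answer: 20054365307563516367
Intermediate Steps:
(-4708786 + z(24*(-1) + 23))*((1919923 + 796006)*(-503242 - 1064886) + 450571) = (-4708786 + (24*(-1) + 23))*((1919923 + 796006)*(-503242 - 1064886) + 450571) = (-4708786 + (-24 + 23))*(2715929*(-1568128) + 450571) = (-4708786 - 1)*(-4258924310912 + 450571) = -4708787*(-4258923860341) = 20054365307563516367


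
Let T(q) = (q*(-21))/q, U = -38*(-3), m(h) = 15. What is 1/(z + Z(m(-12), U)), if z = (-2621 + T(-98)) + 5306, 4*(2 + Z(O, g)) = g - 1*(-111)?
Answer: 4/10873 ≈ 0.00036788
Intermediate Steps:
U = 114
Z(O, g) = 103/4 + g/4 (Z(O, g) = -2 + (g - 1*(-111))/4 = -2 + (g + 111)/4 = -2 + (111 + g)/4 = -2 + (111/4 + g/4) = 103/4 + g/4)
T(q) = -21 (T(q) = (-21*q)/q = -21)
z = 2664 (z = (-2621 - 21) + 5306 = -2642 + 5306 = 2664)
1/(z + Z(m(-12), U)) = 1/(2664 + (103/4 + (¼)*114)) = 1/(2664 + (103/4 + 57/2)) = 1/(2664 + 217/4) = 1/(10873/4) = 4/10873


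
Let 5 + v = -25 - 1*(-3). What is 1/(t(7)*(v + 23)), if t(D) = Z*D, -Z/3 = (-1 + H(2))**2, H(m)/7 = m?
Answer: 1/14196 ≈ 7.0442e-5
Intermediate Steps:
H(m) = 7*m
Z = -507 (Z = -3*(-1 + 7*2)**2 = -3*(-1 + 14)**2 = -3*13**2 = -3*169 = -507)
v = -27 (v = -5 + (-25 - 1*(-3)) = -5 + (-25 + 3) = -5 - 22 = -27)
t(D) = -507*D
1/(t(7)*(v + 23)) = 1/((-507*7)*(-27 + 23)) = 1/(-3549*(-4)) = 1/14196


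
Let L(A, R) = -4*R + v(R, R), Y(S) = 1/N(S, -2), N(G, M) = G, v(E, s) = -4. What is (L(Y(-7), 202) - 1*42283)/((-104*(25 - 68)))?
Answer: -3315/344 ≈ -9.6366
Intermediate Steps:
Y(S) = 1/S
L(A, R) = -4 - 4*R (L(A, R) = -4*R - 4 = -4 - 4*R)
(L(Y(-7), 202) - 1*42283)/((-104*(25 - 68))) = ((-4 - 4*202) - 1*42283)/((-104*(25 - 68))) = ((-4 - 808) - 42283)/((-104*(-43))) = (-812 - 42283)/4472 = -43095*1/4472 = -3315/344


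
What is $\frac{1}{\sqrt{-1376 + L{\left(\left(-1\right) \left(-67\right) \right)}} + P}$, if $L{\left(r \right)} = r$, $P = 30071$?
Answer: $\frac{30071}{904266350} - \frac{i \sqrt{1309}}{904266350} \approx 3.3255 \cdot 10^{-5} - 4.001 \cdot 10^{-8} i$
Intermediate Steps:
$\frac{1}{\sqrt{-1376 + L{\left(\left(-1\right) \left(-67\right) \right)}} + P} = \frac{1}{\sqrt{-1376 - -67} + 30071} = \frac{1}{\sqrt{-1376 + 67} + 30071} = \frac{1}{\sqrt{-1309} + 30071} = \frac{1}{i \sqrt{1309} + 30071} = \frac{1}{30071 + i \sqrt{1309}}$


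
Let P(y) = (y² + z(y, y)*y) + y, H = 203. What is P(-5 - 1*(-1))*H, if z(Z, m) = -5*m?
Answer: -13804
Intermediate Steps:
P(y) = y - 4*y² (P(y) = (y² + (-5*y)*y) + y = (y² - 5*y²) + y = -4*y² + y = y - 4*y²)
P(-5 - 1*(-1))*H = ((-5 - 1*(-1))*(1 - 4*(-5 - 1*(-1))))*203 = ((-5 + 1)*(1 - 4*(-5 + 1)))*203 = -4*(1 - 4*(-4))*203 = -4*(1 + 16)*203 = -4*17*203 = -68*203 = -13804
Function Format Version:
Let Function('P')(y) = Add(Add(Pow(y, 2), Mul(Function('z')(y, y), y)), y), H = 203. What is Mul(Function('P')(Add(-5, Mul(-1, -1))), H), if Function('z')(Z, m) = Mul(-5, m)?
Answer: -13804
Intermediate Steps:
Function('P')(y) = Add(y, Mul(-4, Pow(y, 2))) (Function('P')(y) = Add(Add(Pow(y, 2), Mul(Mul(-5, y), y)), y) = Add(Add(Pow(y, 2), Mul(-5, Pow(y, 2))), y) = Add(Mul(-4, Pow(y, 2)), y) = Add(y, Mul(-4, Pow(y, 2))))
Mul(Function('P')(Add(-5, Mul(-1, -1))), H) = Mul(Mul(Add(-5, Mul(-1, -1)), Add(1, Mul(-4, Add(-5, Mul(-1, -1))))), 203) = Mul(Mul(Add(-5, 1), Add(1, Mul(-4, Add(-5, 1)))), 203) = Mul(Mul(-4, Add(1, Mul(-4, -4))), 203) = Mul(Mul(-4, Add(1, 16)), 203) = Mul(Mul(-4, 17), 203) = Mul(-68, 203) = -13804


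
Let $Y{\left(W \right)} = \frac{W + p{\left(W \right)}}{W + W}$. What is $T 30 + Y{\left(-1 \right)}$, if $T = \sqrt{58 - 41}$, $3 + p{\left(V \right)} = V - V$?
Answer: $2 + 30 \sqrt{17} \approx 125.69$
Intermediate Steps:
$p{\left(V \right)} = -3$ ($p{\left(V \right)} = -3 + \left(V - V\right) = -3 + 0 = -3$)
$T = \sqrt{17} \approx 4.1231$
$Y{\left(W \right)} = \frac{-3 + W}{2 W}$ ($Y{\left(W \right)} = \frac{W - 3}{W + W} = \frac{-3 + W}{2 W}$)
$T 30 + Y{\left(-1 \right)} = \sqrt{17} \cdot 30 + \frac{-3 - 1}{2 \left(-1\right)} = 30 \sqrt{17} + \frac{1}{2} \left(-1\right) \left(-4\right) = 30 \sqrt{17} + 2 = 2 + 30 \sqrt{17}$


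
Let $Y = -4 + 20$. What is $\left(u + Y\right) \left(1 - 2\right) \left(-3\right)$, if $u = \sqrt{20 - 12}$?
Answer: $48 + 6 \sqrt{2} \approx 56.485$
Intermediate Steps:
$Y = 16$
$u = 2 \sqrt{2}$ ($u = \sqrt{8} = 2 \sqrt{2} \approx 2.8284$)
$\left(u + Y\right) \left(1 - 2\right) \left(-3\right) = \left(2 \sqrt{2} + 16\right) \left(1 - 2\right) \left(-3\right) = \left(16 + 2 \sqrt{2}\right) \left(\left(-1\right) \left(-3\right)\right) = \left(16 + 2 \sqrt{2}\right) 3 = 48 + 6 \sqrt{2}$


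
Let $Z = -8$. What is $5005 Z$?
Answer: $-40040$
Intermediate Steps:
$5005 Z = 5005 \left(-8\right) = -40040$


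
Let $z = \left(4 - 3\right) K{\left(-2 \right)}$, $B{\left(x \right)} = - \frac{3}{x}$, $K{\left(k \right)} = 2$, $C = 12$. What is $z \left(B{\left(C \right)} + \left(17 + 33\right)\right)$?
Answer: $\frac{199}{2} \approx 99.5$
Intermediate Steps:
$z = 2$ ($z = \left(4 - 3\right) 2 = 1 \cdot 2 = 2$)
$z \left(B{\left(C \right)} + \left(17 + 33\right)\right) = 2 \left(- \frac{3}{12} + \left(17 + 33\right)\right) = 2 \left(\left(-3\right) \frac{1}{12} + 50\right) = 2 \left(- \frac{1}{4} + 50\right) = 2 \cdot \frac{199}{4} = \frac{199}{2}$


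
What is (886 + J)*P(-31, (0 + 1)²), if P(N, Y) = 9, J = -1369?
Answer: -4347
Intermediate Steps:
(886 + J)*P(-31, (0 + 1)²) = (886 - 1369)*9 = -483*9 = -4347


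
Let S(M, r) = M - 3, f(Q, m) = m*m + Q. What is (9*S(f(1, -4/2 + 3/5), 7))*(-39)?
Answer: 351/25 ≈ 14.040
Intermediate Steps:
f(Q, m) = Q + m**2 (f(Q, m) = m**2 + Q = Q + m**2)
S(M, r) = -3 + M
(9*S(f(1, -4/2 + 3/5), 7))*(-39) = (9*(-3 + (1 + (-4/2 + 3/5)**2)))*(-39) = (9*(-3 + (1 + (-4*1/2 + 3*(1/5))**2)))*(-39) = (9*(-3 + (1 + (-2 + 3/5)**2)))*(-39) = (9*(-3 + (1 + (-7/5)**2)))*(-39) = (9*(-3 + (1 + 49/25)))*(-39) = (9*(-3 + 74/25))*(-39) = (9*(-1/25))*(-39) = -9/25*(-39) = 351/25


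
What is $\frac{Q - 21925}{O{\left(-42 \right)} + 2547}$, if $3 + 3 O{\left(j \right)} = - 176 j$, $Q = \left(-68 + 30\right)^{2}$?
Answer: $- \frac{6827}{1670} \approx -4.088$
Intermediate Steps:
$Q = 1444$ ($Q = \left(-38\right)^{2} = 1444$)
$O{\left(j \right)} = -1 - \frac{176 j}{3}$ ($O{\left(j \right)} = -1 + \frac{\left(-176\right) j}{3} = -1 - \frac{176 j}{3}$)
$\frac{Q - 21925}{O{\left(-42 \right)} + 2547} = \frac{1444 - 21925}{\left(-1 - -2464\right) + 2547} = - \frac{20481}{\left(-1 + 2464\right) + 2547} = - \frac{20481}{2463 + 2547} = - \frac{20481}{5010} = \left(-20481\right) \frac{1}{5010} = - \frac{6827}{1670}$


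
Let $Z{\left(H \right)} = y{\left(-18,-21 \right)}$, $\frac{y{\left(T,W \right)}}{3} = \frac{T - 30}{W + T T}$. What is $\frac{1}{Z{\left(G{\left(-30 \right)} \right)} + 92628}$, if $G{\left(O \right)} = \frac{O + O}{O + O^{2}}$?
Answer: $\frac{101}{9355380} \approx 1.0796 \cdot 10^{-5}$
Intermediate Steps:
$G{\left(O \right)} = \frac{2 O}{O + O^{2}}$
$y{\left(T,W \right)} = \frac{3 \left(-30 + T\right)}{W + T^{2}}$ ($y{\left(T,W \right)} = 3 \frac{T - 30}{W + T T} = 3 \frac{-30 + T}{W + T^{2}} = \frac{3 \left(-30 + T\right)}{W + T^{2}}$)
$Z{\left(H \right)} = - \frac{48}{101}$ ($Z{\left(H \right)} = \frac{3 \left(-30 - 18\right)}{-21 + \left(-18\right)^{2}} = 3 \frac{1}{-21 + 324} \left(-48\right) = 3 \cdot \frac{1}{303} \left(-48\right) = - \frac{48}{101}$)
$\frac{1}{Z{\left(G{\left(-30 \right)} \right)} + 92628} = \frac{1}{- \frac{48}{101} + 92628} = \frac{1}{\frac{9355380}{101}} = \frac{101}{9355380}$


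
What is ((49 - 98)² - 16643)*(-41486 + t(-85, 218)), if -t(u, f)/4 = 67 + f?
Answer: 607079492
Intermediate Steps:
t(u, f) = -268 - 4*f (t(u, f) = -4*(67 + f) = -268 - 4*f)
((49 - 98)² - 16643)*(-41486 + t(-85, 218)) = ((49 - 98)² - 16643)*(-41486 + (-268 - 4*218)) = ((-49)² - 16643)*(-41486 + (-268 - 872)) = (2401 - 16643)*(-41486 - 1140) = -14242*(-42626) = 607079492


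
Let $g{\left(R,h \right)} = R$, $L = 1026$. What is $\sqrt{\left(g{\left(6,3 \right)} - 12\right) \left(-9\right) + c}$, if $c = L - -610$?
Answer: $13 \sqrt{10} \approx 41.11$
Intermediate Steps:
$c = 1636$ ($c = 1026 - -610 = 1026 + 610 = 1636$)
$\sqrt{\left(g{\left(6,3 \right)} - 12\right) \left(-9\right) + c} = \sqrt{\left(6 - 12\right) \left(-9\right) + 1636} = \sqrt{\left(-6\right) \left(-9\right) + 1636} = \sqrt{54 + 1636} = \sqrt{1690} = 13 \sqrt{10}$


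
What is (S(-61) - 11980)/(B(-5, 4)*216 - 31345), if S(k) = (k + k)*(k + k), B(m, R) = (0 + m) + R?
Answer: -2904/31561 ≈ -0.092012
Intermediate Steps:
B(m, R) = R + m (B(m, R) = m + R = R + m)
S(k) = 4*k² (S(k) = (2*k)*(2*k) = 4*k²)
(S(-61) - 11980)/(B(-5, 4)*216 - 31345) = (4*(-61)² - 11980)/((4 - 5)*216 - 31345) = (4*3721 - 11980)/(-1*216 - 31345) = (14884 - 11980)/(-216 - 31345) = 2904/(-31561) = 2904*(-1/31561) = -2904/31561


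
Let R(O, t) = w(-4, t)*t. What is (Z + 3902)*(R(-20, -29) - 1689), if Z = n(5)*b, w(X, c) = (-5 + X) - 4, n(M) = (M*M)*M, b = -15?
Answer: -2659424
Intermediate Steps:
n(M) = M³ (n(M) = M²*M = M³)
w(X, c) = -9 + X
Z = -1875 (Z = 5³*(-15) = 125*(-15) = -1875)
R(O, t) = -13*t (R(O, t) = (-9 - 4)*t = -13*t)
(Z + 3902)*(R(-20, -29) - 1689) = (-1875 + 3902)*(-13*(-29) - 1689) = 2027*(377 - 1689) = 2027*(-1312) = -2659424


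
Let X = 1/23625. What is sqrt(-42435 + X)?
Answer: I*sqrt(105265321770)/1575 ≈ 206.0*I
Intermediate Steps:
X = 1/23625 ≈ 4.2328e-5
sqrt(-42435 + X) = sqrt(-42435 + 1/23625) = sqrt(-1002526874/23625) = I*sqrt(105265321770)/1575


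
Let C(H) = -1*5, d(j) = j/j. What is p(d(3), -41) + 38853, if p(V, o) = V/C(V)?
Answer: 194264/5 ≈ 38853.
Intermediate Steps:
d(j) = 1
C(H) = -5
p(V, o) = -V/5 (p(V, o) = V/(-5) = V*(-1/5) = -V/5)
p(d(3), -41) + 38853 = -1/5*1 + 38853 = -1/5 + 38853 = 194264/5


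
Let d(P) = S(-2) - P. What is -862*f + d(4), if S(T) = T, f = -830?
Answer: 715454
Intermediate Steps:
d(P) = -2 - P
-862*f + d(4) = -862*(-830) + (-2 - 1*4) = 715460 + (-2 - 4) = 715460 - 6 = 715454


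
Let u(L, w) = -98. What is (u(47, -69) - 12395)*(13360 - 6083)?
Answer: -90911561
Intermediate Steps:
(u(47, -69) - 12395)*(13360 - 6083) = (-98 - 12395)*(13360 - 6083) = -12493*7277 = -90911561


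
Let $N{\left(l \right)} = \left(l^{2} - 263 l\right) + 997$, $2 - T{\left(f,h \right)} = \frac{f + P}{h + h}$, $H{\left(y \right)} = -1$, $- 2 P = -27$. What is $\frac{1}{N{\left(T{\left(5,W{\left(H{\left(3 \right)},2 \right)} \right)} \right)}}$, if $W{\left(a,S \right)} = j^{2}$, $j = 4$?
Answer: $\frac{4096}{2560281} \approx 0.0015998$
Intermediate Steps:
$P = \frac{27}{2}$ ($P = \left(- \frac{1}{2}\right) \left(-27\right) = \frac{27}{2} \approx 13.5$)
$W{\left(a,S \right)} = 16$ ($W{\left(a,S \right)} = 4^{2} = 16$)
$T{\left(f,h \right)} = 2 - \frac{\frac{27}{2} + f}{2 h}$ ($T{\left(f,h \right)} = 2 - \frac{f + \frac{27}{2}}{h + h} = 2 - \frac{\frac{27}{2} + f}{2 h}$)
$N{\left(l \right)} = 997 + l^{2} - 263 l$
$\frac{1}{N{\left(T{\left(5,W{\left(H{\left(3 \right)},2 \right)} \right)} \right)}} = \frac{1}{997 + \left(\frac{-27 - 10 + 8 \cdot 16}{4 \cdot 16}\right)^{2} - 263 \frac{-27 - 10 + 8 \cdot 16}{4 \cdot 16}} = \frac{1}{997 + \left(\frac{1}{4} \cdot \frac{1}{16} \left(-27 - 10 + 128\right)\right)^{2} - 263 \cdot \frac{1}{4} \cdot \frac{1}{16} \left(-27 - 10 + 128\right)} = \frac{1}{997 + \left(\frac{1}{4} \cdot \frac{1}{16} \cdot 91\right)^{2} - 263 \cdot \frac{1}{4} \cdot \frac{1}{16} \cdot 91} = \frac{1}{997 + \left(\frac{91}{64}\right)^{2} - \frac{23933}{64}} = \frac{1}{997 + \frac{8281}{4096} - \frac{23933}{64}} = \frac{1}{\frac{2560281}{4096}} = \frac{4096}{2560281}$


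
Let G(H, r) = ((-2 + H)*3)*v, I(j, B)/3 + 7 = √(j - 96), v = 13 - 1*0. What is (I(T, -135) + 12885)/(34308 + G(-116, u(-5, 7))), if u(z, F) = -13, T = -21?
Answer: 2144/4951 + 3*I*√13/9902 ≈ 0.43304 + 0.0010924*I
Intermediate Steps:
v = 13 (v = 13 + 0 = 13)
I(j, B) = -21 + 3*√(-96 + j) (I(j, B) = -21 + 3*√(j - 96) = -21 + 3*√(-96 + j))
G(H, r) = -78 + 39*H (G(H, r) = ((-2 + H)*3)*13 = (-6 + 3*H)*13 = -78 + 39*H)
(I(T, -135) + 12885)/(34308 + G(-116, u(-5, 7))) = ((-21 + 3*√(-96 - 21)) + 12885)/(34308 + (-78 + 39*(-116))) = ((-21 + 3*√(-117)) + 12885)/(34308 + (-78 - 4524)) = ((-21 + 3*(3*I*√13)) + 12885)/(34308 - 4602) = ((-21 + 9*I*√13) + 12885)/29706 = (12864 + 9*I*√13)*(1/29706) = 2144/4951 + 3*I*√13/9902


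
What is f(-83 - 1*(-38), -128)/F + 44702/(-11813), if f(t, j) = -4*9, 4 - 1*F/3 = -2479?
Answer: -111136822/29331679 ≈ -3.7890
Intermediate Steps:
F = 7449 (F = 12 - 3*(-2479) = 12 + 7437 = 7449)
f(t, j) = -36
f(-83 - 1*(-38), -128)/F + 44702/(-11813) = -36/7449 + 44702/(-11813) = -36*1/7449 + 44702*(-1/11813) = -12/2483 - 44702/11813 = -111136822/29331679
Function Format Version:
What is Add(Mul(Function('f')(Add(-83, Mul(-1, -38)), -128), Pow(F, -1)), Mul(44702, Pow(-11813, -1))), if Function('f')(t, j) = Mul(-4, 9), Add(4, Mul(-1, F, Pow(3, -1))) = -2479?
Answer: Rational(-111136822, 29331679) ≈ -3.7890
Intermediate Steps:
F = 7449 (F = Add(12, Mul(-3, -2479)) = Add(12, 7437) = 7449)
Function('f')(t, j) = -36
Add(Mul(Function('f')(Add(-83, Mul(-1, -38)), -128), Pow(F, -1)), Mul(44702, Pow(-11813, -1))) = Add(Mul(-36, Pow(7449, -1)), Mul(44702, Pow(-11813, -1))) = Add(Mul(-36, Rational(1, 7449)), Mul(44702, Rational(-1, 11813))) = Add(Rational(-12, 2483), Rational(-44702, 11813)) = Rational(-111136822, 29331679)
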